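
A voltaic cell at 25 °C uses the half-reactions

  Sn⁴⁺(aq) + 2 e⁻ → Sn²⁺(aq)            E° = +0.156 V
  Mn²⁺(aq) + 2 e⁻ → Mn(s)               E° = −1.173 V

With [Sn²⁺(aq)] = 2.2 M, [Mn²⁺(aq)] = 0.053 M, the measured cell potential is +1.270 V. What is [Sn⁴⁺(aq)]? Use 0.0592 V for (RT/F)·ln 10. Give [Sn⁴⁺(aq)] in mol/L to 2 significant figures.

Sn⁴⁺/Sn²⁺ is the cathode (higher E°); E°cell = +0.156 − (−1.173) = +1.329 V with n = 2.
From the Nernst equation, log Q = n(E° − E)/0.0592 = 2·(+1.329 − (+1.270))/0.0592 = 1.993.
Balancing electrons gives Sn⁴⁺(aq) + Mn(s) → Sn²⁺(aq) + Mn²⁺(aq); thus Q = ([Sn²⁺(aq)]·[Mn²⁺(aq)]) / [Sn⁴⁺(aq)].
Isolating [Sn⁴⁺(aq)] in Q = 10^{1.993} yields log [Sn⁴⁺(aq)] = −2.926, i.e. 0.0012 M.

0.0012 M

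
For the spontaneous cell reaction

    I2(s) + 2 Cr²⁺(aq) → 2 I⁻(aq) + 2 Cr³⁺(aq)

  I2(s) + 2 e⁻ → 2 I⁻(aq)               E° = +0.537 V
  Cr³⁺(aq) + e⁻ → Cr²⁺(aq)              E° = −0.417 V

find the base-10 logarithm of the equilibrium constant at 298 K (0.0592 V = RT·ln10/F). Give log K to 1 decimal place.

The I₂/I⁻ couple is reduced (cathode); E°cell = +0.537 − (−0.417) = +0.954 V with n = 2.
At equilibrium E = 0, so log K = nE°cell / 0.0592 = (2)(+0.954) / 0.0592 = 32.2.

log K = 32.2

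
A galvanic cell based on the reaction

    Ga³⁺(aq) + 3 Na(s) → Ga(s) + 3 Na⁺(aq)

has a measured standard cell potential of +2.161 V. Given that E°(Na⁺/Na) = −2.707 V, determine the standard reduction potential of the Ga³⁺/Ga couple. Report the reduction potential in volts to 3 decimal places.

In the reaction as written the Ga³⁺/Ga couple is reduced (cathode) and Na⁺/Na is oxidized (anode), so E°cell = E°(Ga³⁺/Ga) − E°(Na⁺/Na).
E°(Ga³⁺/Ga) = E°cell + E°(anode) = +2.161 + (−2.707) = −0.546 V.

−0.546 V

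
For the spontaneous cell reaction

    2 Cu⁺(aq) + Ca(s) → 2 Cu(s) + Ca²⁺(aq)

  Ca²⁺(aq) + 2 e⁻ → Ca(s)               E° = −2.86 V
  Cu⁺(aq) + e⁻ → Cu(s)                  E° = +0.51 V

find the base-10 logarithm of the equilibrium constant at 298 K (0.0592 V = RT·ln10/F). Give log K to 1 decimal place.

The Cu⁺/Cu couple is reduced (cathode); E°cell = +0.51 − (−2.86) = +3.37 V with n = 2.
At equilibrium E = 0, so log K = nE°cell / 0.0592 = (2)(+3.37) / 0.0592 = 113.9.

log K = 113.9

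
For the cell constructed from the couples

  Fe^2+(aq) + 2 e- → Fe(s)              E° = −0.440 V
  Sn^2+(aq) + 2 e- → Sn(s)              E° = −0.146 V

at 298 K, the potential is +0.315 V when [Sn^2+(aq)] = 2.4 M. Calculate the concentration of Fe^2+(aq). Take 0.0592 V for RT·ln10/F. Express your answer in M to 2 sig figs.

0.47 M

With Sn²⁺/Sn at the cathode and Fe²⁺/Fe at the anode, E°cell = −0.146 − (−0.440) = +0.294 V (n = 2).
Rearranging E = E° − (0.0592/n)·log Q gives log Q = 2(+0.294 − (+0.315))/0.0592 = −0.709.
Balancing electrons gives Sn^2+(aq) + Fe(s) → Sn(s) + Fe^2+(aq); thus Q = [Fe^2+(aq)] / [Sn^2+(aq)].
Isolating [Fe^2+(aq)] in Q = 10^{−0.709} yields log [Fe^2+(aq)] = −0.329, i.e. 0.47 M.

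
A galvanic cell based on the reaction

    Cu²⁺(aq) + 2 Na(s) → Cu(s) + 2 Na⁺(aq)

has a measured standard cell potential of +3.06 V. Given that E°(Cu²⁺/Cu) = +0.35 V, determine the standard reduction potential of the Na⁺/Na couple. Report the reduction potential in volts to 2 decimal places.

In the reaction as written the Cu²⁺/Cu couple is reduced (cathode) and Na⁺/Na is oxidized (anode), so E°cell = E°(Cu²⁺/Cu) − E°(Na⁺/Na).
E°(Na⁺/Na) = E°(cathode) − E°cell = +0.35 − (+3.06) = −2.71 V.

−2.71 V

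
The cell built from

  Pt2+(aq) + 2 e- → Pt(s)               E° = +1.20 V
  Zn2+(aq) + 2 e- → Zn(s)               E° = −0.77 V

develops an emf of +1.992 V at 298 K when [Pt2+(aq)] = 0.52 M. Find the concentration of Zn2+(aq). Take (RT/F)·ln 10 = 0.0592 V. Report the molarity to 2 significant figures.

0.094 M

Pt²⁺/Pt is the cathode (higher E°); E°cell = +1.20 − (−0.77) = +1.97 V with n = 2.
Rearranging E = E° − (0.0592/n)·log Q gives log Q = 2(+1.97 − (+1.992))/0.0592 = −0.743.
For Pt2+(aq) + Zn(s) → Pt(s) + Zn2+(aq), the reaction quotient is Q = [Zn2+(aq)] / [Pt2+(aq)].
Substituting the known concentrations and solving, log [Zn2+(aq)] = −1.027 and [Zn2+(aq)] = 0.094 M.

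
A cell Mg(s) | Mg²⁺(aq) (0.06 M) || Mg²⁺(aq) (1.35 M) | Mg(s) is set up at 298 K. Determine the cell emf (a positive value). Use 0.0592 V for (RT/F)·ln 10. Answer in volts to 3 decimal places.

For a concentration cell E°cell = 0, since both electrodes use the same couple.
The compartment with the higher Mg²⁺(aq) concentration (1.35 M) acts as the cathode; ions are reduced there and produced at the dilute (0.06 M) anode.
With n = 2, Ecell = −(0.0592/2)·log([dilute]/[conc]) = −(0.0592/2)·log(0.06/1.35) = +0.040 V.

0.040 V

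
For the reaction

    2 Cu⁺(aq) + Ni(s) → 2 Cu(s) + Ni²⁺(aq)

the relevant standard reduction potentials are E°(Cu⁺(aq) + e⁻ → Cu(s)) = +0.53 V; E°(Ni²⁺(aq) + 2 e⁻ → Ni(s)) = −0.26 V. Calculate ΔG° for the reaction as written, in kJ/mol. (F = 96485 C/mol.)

−152 kJ/mol

In the reaction as written Cu⁺(aq) is reduced, so the Cu⁺/Cu couple is the cathode and Ni²⁺/Ni is the anode.
E°cell = +0.53 − (−0.26) = +0.79 V; balancing electrons gives n = 2.
ΔG° = −nFE°cell = −(2)(96485)(+0.79) J/mol = −152 kJ/mol.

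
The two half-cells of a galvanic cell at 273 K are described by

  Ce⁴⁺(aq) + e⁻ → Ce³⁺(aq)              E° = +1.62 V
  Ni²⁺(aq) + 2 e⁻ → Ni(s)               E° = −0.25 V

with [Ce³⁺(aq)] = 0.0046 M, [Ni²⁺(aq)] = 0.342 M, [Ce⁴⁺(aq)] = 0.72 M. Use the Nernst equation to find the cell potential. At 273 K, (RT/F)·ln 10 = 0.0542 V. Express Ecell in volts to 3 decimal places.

The Ce⁴⁺/Ce³⁺ couple has the more positive E°, so it is the cathode; Ni²⁺/Ni is the anode.
E°cell = +1.62 − (−0.25) = +1.87 V, with n = 2 electrons transferred.
For the overall reaction 2 Ce⁴⁺(aq) + Ni(s) → 2 Ce³⁺(aq) + Ni²⁺(aq), Q = ([Ce³⁺(aq)]^2·[Ni²⁺(aq)]) / [Ce⁴⁺(aq)]^2 = 1.4×10^−5, giving log Q = −4.855.
E = E° − (0.0542/n)·log Q = +1.87 − (0.0542/2)(−4.855) = +2.002 V.

+2.002 V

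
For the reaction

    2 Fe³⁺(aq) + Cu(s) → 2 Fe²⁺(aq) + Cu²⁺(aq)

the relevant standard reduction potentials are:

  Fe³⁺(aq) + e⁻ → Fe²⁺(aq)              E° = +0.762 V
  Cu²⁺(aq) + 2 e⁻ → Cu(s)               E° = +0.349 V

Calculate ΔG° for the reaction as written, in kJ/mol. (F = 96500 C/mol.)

In the reaction as written Fe³⁺(aq) is reduced, so the Fe³⁺/Fe²⁺ couple is the cathode and Cu²⁺/Cu is the anode.
E°cell = +0.762 − (+0.349) = +0.413 V; balancing electrons gives n = 2.
ΔG° = −nFE°cell = −(2)(96500)(+0.413) J/mol = −79.7 kJ/mol.

−79.7 kJ/mol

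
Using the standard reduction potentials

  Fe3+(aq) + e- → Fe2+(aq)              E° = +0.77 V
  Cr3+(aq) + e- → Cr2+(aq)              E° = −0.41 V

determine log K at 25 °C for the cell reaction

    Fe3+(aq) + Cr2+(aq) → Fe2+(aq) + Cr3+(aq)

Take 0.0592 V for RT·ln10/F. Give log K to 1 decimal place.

The Fe³⁺/Fe²⁺ couple is reduced (cathode); E°cell = +0.77 − (−0.41) = +1.18 V with n = 1.
At equilibrium E = 0, so log K = nE°cell / 0.0592 = (1)(+1.18) / 0.0592 = 19.9.

log K = 19.9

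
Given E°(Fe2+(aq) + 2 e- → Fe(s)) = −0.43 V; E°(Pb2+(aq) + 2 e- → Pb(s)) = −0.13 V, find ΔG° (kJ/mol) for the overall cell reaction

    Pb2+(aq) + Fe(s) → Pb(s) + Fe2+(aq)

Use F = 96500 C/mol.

−57.9 kJ/mol

In the reaction as written Pb2+(aq) is reduced, so the Pb²⁺/Pb couple is the cathode and Fe²⁺/Fe is the anode.
E°cell = −0.13 − (−0.43) = +0.30 V; balancing electrons gives n = 2.
ΔG° = −nFE°cell = −(2)(96500)(+0.30) J/mol = −57.9 kJ/mol.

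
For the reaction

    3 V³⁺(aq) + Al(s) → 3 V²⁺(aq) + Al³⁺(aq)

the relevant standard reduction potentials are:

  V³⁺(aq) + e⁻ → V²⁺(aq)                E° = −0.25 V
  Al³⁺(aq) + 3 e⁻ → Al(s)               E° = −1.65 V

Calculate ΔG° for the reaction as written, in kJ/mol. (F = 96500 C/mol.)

−405 kJ/mol

In the reaction as written V³⁺(aq) is reduced, so the V³⁺/V²⁺ couple is the cathode and Al³⁺/Al is the anode.
E°cell = −0.25 − (−1.65) = +1.40 V; balancing electrons gives n = 3.
ΔG° = −nFE°cell = −(3)(96500)(+1.40) J/mol = −405 kJ/mol.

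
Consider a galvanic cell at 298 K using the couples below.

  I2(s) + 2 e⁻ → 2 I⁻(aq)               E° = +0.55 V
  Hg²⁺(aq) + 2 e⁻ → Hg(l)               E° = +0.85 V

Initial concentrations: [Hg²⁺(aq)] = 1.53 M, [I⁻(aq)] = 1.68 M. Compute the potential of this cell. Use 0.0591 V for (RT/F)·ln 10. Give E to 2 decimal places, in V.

+0.32 V

Hg²⁺/Hg is reduced (cathode, E° = +0.85 V) and I₂/I⁻ is oxidized (anode).
E°cell = E°cat − E°an = +0.85 − (+0.55) = +0.30 V; n = 2.
The balanced reaction is Hg²⁺(aq) + 2 I⁻(aq) → Hg(l) + I2(s), so Q = 1 / ([Hg²⁺(aq)]·[I⁻(aq)]^2) = 0.232 and log Q = −0.635.
E = E° − (0.0591/n)·log Q = +0.30 − (0.0591/2)(−0.635) = +0.32 V.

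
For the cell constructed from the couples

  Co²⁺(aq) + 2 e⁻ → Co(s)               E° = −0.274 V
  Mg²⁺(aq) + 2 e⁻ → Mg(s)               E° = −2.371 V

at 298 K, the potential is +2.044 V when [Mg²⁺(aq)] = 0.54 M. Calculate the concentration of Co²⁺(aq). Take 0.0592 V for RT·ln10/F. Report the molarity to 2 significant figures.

0.0087 M

The Co²⁺/Co couple has the larger reduction potential, so it is the cathode: E°cell = −0.274 − (−2.371) = +2.097 V and n = 2.
From the Nernst equation, log Q = n(E° − E)/0.0592 = 2·(+2.097 − (+2.044))/0.0592 = 1.791.
For Co²⁺(aq) + Mg(s) → Co(s) + Mg²⁺(aq), the reaction quotient is Q = [Mg²⁺(aq)] / [Co²⁺(aq)].
Solving for the unknown gives log [Co²⁺(aq)] = −2.059, so [Co²⁺(aq)] ≈ 0.0087 M.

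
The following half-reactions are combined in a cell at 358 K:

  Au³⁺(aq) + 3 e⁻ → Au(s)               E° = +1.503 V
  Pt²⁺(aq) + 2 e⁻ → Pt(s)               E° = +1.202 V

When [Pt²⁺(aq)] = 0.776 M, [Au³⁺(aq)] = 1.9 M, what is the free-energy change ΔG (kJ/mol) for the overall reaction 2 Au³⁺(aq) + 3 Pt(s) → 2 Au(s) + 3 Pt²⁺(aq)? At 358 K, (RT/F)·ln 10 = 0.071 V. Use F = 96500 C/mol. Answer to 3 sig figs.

−180 kJ/mol

E°cell = +1.503 − (+1.202) = +0.301 V; the balanced reaction transfers n = 6 electrons.
The reaction quotient is [Pt²⁺(aq)]^3 / [Au³⁺(aq)]^2 = 0.129; by Nernst, E = +0.301 − (0.071/6)(−0.888) = +0.3115 V.
Then ΔG = −nFE = −6 × 96500 × +0.3115 J/mol = −180 kJ/mol.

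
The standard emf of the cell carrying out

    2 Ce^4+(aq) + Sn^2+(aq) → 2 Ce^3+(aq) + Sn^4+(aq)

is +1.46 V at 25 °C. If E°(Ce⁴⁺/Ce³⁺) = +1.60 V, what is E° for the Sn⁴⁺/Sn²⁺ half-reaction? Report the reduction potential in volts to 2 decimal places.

In the reaction as written the Ce⁴⁺/Ce³⁺ couple is reduced (cathode) and Sn⁴⁺/Sn²⁺ is oxidized (anode), so E°cell = E°(Ce⁴⁺/Ce³⁺) − E°(Sn⁴⁺/Sn²⁺).
E°(Sn⁴⁺/Sn²⁺) = E°(cathode) − E°cell = +1.60 − (+1.46) = +0.14 V.

+0.14 V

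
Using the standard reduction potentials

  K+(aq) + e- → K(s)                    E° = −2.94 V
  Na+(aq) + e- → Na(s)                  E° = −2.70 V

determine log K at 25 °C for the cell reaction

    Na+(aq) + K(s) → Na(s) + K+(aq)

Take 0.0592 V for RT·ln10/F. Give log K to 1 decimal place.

log K = 4.1

The Na⁺/Na couple is reduced (cathode); E°cell = −2.70 − (−2.94) = +0.24 V with n = 1.
At equilibrium E = 0, so log K = nE°cell / 0.0592 = (1)(+0.24) / 0.0592 = 4.1.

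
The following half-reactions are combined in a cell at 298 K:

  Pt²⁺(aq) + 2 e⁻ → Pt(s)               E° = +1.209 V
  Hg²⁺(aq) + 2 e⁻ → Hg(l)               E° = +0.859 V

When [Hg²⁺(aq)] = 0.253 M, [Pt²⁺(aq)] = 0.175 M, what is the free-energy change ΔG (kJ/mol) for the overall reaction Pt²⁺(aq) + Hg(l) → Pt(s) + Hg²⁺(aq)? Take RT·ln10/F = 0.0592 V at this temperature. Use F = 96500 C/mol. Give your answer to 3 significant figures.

With Pt²⁺/Pt reduced at the cathode, E°cell = +1.209 − (+0.859) = +0.350 V and n = 2.
Here Q = [Hg²⁺(aq)] / [Pt²⁺(aq)] = 1.45 (log Q = 0.160), giving E = +0.350 − (0.0592/2)·(0.160) = +0.3453 V.
Then ΔG = −nFE = −2 × 96500 × +0.3453 J/mol = −66.6 kJ/mol.

−66.6 kJ/mol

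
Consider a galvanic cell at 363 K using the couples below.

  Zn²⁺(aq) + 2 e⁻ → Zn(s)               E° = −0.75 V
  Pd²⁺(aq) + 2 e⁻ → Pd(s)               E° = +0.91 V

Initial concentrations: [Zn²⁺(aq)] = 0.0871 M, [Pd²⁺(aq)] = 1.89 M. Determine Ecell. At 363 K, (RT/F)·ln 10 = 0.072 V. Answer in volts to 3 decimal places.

The Pd²⁺/Pd couple has the more positive E°, so it is the cathode; Zn²⁺/Zn is the anode.
E°cell = +0.91 − (−0.75) = +1.66 V, with n = 2 electrons transferred.
The balanced reaction is Pd²⁺(aq) + Zn(s) → Pd(s) + Zn²⁺(aq), so Q = [Zn²⁺(aq)] / [Pd²⁺(aq)] = 0.0461 and log Q = −1.336.
Applying E = E° − (RT ln10/nF)·log Q gives +1.66 − (0.072/2)(−1.336) = +1.708 V.

+1.708 V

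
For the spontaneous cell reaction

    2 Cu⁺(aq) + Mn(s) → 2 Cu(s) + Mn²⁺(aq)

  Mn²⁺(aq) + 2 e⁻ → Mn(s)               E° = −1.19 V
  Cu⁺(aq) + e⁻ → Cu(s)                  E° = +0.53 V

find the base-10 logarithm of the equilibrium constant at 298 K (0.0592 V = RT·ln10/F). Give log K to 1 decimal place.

The Cu⁺/Cu couple is reduced (cathode); E°cell = +0.53 − (−1.19) = +1.72 V with n = 2.
At equilibrium E = 0, so log K = nE°cell / 0.0592 = (2)(+1.72) / 0.0592 = 58.1.

log K = 58.1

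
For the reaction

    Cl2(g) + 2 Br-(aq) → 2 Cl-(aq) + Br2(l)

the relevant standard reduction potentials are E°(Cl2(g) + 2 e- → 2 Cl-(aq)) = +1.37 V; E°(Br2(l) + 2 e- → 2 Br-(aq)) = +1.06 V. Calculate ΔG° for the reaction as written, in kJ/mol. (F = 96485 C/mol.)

−59.8 kJ/mol

In the reaction as written Cl2(g) is reduced, so the Cl₂/Cl⁻ couple is the cathode and Br₂/Br⁻ is the anode.
E°cell = +1.37 − (+1.06) = +0.31 V; balancing electrons gives n = 2.
ΔG° = −nFE°cell = −(2)(96485)(+0.31) J/mol = −59.8 kJ/mol.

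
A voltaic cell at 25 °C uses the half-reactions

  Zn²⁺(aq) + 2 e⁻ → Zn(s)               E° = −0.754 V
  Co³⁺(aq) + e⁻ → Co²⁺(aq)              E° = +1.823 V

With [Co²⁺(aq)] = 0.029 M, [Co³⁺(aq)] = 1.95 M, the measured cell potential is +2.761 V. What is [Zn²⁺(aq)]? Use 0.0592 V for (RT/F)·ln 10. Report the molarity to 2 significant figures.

0.0027 M

The Co³⁺/Co²⁺ couple has the larger reduction potential, so it is the cathode: E°cell = +1.823 − (−0.754) = +2.577 V and n = 2.
Since E = E° − (0.0592/n)·log Q, log Q = n(E° − E)/0.0592 = −6.216.
The balanced reaction is 2 Co³⁺(aq) + Zn(s) → 2 Co²⁺(aq) + Zn²⁺(aq), so Q = ([Co²⁺(aq)]^2·[Zn²⁺(aq)]) / [Co³⁺(aq)]^2.
Isolating [Zn²⁺(aq)] in Q = 10^{−6.216} yields log [Zn²⁺(aq)] = −2.561, i.e. 0.0027 M.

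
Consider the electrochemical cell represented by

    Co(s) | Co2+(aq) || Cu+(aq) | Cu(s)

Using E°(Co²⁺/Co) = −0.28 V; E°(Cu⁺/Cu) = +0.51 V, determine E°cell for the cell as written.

+0.79 V

By convention the left-hand electrode in cell notation is the anode (oxidation) and the right-hand electrode is the cathode (reduction).
E°cell = E°(right) − E°(left) = +0.51 − (−0.28) = +0.79 V.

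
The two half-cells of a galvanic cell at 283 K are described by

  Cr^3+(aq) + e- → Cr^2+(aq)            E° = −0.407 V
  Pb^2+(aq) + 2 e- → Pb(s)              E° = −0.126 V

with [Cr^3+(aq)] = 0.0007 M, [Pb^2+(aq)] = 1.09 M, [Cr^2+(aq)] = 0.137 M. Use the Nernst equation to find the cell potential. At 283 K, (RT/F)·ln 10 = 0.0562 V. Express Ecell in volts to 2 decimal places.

Since E°(Pb²⁺/Pb) > E°(Cr³⁺/Cr²⁺), Pb²⁺/Pb serves as the cathode.
E°cell = E°cat − E°an = −0.126 − (−0.407) = +0.281 V; n = 2.
For the overall reaction Pb^2+(aq) + 2 Cr^2+(aq) → Pb(s) + 2 Cr^3+(aq), Q = [Cr^3+(aq)]^2 / ([Pb^2+(aq)]·[Cr^2+(aq)]^2) = 2.4×10^−5, giving log Q = −4.621.
By the Nernst equation, E = +0.281 − (0.0562/2)·(−4.621) = +0.41 V.

+0.41 V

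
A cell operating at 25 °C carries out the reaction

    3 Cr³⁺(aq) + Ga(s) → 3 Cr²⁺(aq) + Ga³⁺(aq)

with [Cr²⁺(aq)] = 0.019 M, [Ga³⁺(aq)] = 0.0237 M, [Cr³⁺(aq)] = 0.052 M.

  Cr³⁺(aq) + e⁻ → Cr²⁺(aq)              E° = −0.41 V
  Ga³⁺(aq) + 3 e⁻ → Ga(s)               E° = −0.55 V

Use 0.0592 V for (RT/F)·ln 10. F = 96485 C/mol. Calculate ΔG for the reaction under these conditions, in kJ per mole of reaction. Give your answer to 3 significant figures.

The standard cell potential is −0.41 − (−0.55) = +0.14 V, with n = 3 electrons in the balanced equation.
Here Q = ([Cr²⁺(aq)]^3·[Ga³⁺(aq)]) / [Cr³⁺(aq)]^3 = 0.00116 (log Q = −2.937), giving E = +0.14 − (0.0592/3)·(−2.937) = +0.1980 V.
Then ΔG = −nFE = −3 × 96485 × +0.1980 J/mol = −57.3 kJ/mol.

−57.3 kJ/mol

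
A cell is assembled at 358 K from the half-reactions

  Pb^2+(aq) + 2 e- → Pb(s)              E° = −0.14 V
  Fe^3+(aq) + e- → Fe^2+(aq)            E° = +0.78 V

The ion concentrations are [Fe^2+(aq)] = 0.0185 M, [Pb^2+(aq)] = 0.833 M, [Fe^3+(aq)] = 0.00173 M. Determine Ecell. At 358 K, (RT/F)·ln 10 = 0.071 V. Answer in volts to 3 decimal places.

The Fe³⁺/Fe²⁺ couple has the more positive E°, so it is the cathode; Pb²⁺/Pb is the anode.
E°cell = +0.78 − (−0.14) = +0.92 V, with n = 2 electrons transferred.
Balancing gives 2 Fe^3+(aq) + Pb(s) → 2 Fe^2+(aq) + Pb^2+(aq); hence Q = ([Fe^2+(aq)]^2·[Pb^2+(aq)]) / [Fe^3+(aq)]^2 = 95.3 (log Q = 1.979).
Applying E = E° − (RT ln10/nF)·log Q gives +0.92 − (0.071/2)(1.979) = +0.850 V.

+0.850 V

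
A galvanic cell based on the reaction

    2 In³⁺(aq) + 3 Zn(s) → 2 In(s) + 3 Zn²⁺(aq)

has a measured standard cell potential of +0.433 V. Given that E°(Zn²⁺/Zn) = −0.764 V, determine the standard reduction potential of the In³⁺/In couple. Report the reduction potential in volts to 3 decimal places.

In the reaction as written the In³⁺/In couple is reduced (cathode) and Zn²⁺/Zn is oxidized (anode), so E°cell = E°(In³⁺/In) − E°(Zn²⁺/Zn).
E°(In³⁺/In) = E°cell + E°(anode) = +0.433 + (−0.764) = −0.331 V.

−0.331 V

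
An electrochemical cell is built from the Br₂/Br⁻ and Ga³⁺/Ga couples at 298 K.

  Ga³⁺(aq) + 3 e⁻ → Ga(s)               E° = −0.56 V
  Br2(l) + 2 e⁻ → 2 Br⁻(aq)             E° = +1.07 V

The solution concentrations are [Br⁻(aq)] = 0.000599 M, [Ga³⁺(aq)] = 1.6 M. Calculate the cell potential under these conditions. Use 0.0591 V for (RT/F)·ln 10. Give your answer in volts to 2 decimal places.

Since E°(Br₂/Br⁻) > E°(Ga³⁺/Ga), Br₂/Br⁻ serves as the cathode.
E°cell = E°cat − E°an = +1.07 − (−0.56) = +1.63 V; n = 6.
Balancing gives 3 Br2(l) + 2 Ga(s) → 6 Br⁻(aq) + 2 Ga³⁺(aq); hence Q = [Br⁻(aq)]^6·[Ga³⁺(aq)]^2 = 1.18×10^−19 (log Q = −18.927).
By the Nernst equation, E = +1.63 − (0.0591/6)·(−18.927) = +1.82 V.

+1.82 V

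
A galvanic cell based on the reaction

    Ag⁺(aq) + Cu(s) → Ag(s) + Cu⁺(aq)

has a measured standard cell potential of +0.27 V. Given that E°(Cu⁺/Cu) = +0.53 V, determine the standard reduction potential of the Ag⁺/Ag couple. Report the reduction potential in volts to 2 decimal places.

+0.80 V

In the reaction as written the Ag⁺/Ag couple is reduced (cathode) and Cu⁺/Cu is oxidized (anode), so E°cell = E°(Ag⁺/Ag) − E°(Cu⁺/Cu).
E°(Ag⁺/Ag) = E°cell + E°(anode) = +0.27 + (+0.53) = +0.80 V.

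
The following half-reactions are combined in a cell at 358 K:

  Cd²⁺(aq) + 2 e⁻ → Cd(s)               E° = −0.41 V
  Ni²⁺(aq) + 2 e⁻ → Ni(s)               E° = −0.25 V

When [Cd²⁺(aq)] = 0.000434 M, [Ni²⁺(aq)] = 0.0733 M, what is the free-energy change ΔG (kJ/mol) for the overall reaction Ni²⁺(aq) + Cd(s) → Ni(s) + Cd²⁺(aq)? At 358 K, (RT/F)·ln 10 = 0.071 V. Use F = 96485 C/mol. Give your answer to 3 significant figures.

With Ni²⁺/Ni reduced at the cathode, E°cell = −0.25 − (−0.41) = +0.16 V and n = 2.
Here Q = [Cd²⁺(aq)] / [Ni²⁺(aq)] = 0.00592 (log Q = −2.228), giving E = +0.16 − (0.071/2)·(−2.228) = +0.2391 V.
Finally ΔG = −nFE = −(2)(96485 C/mol)(+0.2391 V) = −46.1 kJ/mol.

−46.1 kJ/mol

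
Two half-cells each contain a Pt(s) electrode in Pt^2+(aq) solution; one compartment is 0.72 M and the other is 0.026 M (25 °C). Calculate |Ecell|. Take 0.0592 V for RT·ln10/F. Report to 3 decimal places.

For a concentration cell E°cell = 0, since both electrodes use the same couple.
The compartment with the higher Pt^2+(aq) concentration (0.72 M) acts as the cathode; ions are reduced there and produced at the dilute (0.026 M) anode.
With n = 2, Ecell = −(0.0592/2)·log([dilute]/[conc]) = −(0.0592/2)·log(0.026/0.72) = +0.043 V.

0.043 V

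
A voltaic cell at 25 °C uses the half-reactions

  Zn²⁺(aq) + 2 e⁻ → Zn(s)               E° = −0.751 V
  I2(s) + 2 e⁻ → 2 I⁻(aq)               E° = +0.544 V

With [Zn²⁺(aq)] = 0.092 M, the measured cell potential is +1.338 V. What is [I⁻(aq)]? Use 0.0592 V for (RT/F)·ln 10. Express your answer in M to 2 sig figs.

The I₂/I⁻ couple has the larger reduction potential, so it is the cathode: E°cell = +0.544 − (−0.751) = +1.295 V and n = 2.
Rearranging E = E° − (0.0592/n)·log Q gives log Q = 2(+1.295 − (+1.338))/0.0592 = −1.453.
The balanced reaction is I2(s) + Zn(s) → 2 I⁻(aq) + Zn²⁺(aq), so Q = [I⁻(aq)]^2·[Zn²⁺(aq)].
Solving for the unknown gives log [I⁻(aq)] = −0.208, so [I⁻(aq)] ≈ 0.62 M.

0.62 M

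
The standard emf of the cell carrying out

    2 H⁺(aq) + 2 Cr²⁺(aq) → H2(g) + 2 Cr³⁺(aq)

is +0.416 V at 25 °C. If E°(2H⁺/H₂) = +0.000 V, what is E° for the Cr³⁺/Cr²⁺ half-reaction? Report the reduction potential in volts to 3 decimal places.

−0.416 V

In the reaction as written the 2H⁺/H₂ couple is reduced (cathode) and Cr³⁺/Cr²⁺ is oxidized (anode), so E°cell = E°(2H⁺/H₂) − E°(Cr³⁺/Cr²⁺).
E°(Cr³⁺/Cr²⁺) = E°(cathode) − E°cell = +0.000 − (+0.416) = −0.416 V.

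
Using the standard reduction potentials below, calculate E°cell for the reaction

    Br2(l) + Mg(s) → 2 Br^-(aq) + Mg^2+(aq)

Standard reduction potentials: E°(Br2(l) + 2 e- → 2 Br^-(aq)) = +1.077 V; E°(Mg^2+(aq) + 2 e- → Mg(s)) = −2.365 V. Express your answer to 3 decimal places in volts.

Br2(l) gains electrons, so the Br₂/Br⁻ couple is the cathode; the Mg²⁺/Mg couple is the anode.
E°cell = E°(cathode) − E°(anode) = +1.077 − (−2.365) = +3.442 V.
The positive value indicates the reaction is spontaneous as written.

+3.442 V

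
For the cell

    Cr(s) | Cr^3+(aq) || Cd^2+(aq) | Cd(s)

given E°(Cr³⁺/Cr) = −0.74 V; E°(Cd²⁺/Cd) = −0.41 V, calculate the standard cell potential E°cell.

+0.33 V

By convention the left-hand electrode in cell notation is the anode (oxidation) and the right-hand electrode is the cathode (reduction).
E°cell = E°(right) − E°(left) = −0.41 − (−0.74) = +0.33 V.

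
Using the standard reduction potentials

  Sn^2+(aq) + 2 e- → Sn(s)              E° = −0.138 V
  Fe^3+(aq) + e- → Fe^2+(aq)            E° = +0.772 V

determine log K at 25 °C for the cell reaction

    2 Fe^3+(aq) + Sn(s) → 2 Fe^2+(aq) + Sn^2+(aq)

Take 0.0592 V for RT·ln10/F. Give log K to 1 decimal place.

log K = 30.7

The Fe³⁺/Fe²⁺ couple is reduced (cathode); E°cell = +0.772 − (−0.138) = +0.910 V with n = 2.
At equilibrium E = 0, so log K = nE°cell / 0.0592 = (2)(+0.910) / 0.0592 = 30.7.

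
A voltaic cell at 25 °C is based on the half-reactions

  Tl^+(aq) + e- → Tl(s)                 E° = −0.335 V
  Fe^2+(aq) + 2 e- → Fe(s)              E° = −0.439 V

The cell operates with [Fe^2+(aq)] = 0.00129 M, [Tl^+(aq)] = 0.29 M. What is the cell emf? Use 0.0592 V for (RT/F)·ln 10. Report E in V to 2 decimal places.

+0.16 V

Tl⁺/Tl is reduced (cathode, E° = −0.335 V) and Fe²⁺/Fe is oxidized (anode).
E°cell = −0.335 − (−0.439) = +0.104 V, with n = 2 electrons transferred.
For the overall reaction 2 Tl^+(aq) + Fe(s) → 2 Tl(s) + Fe^2+(aq), Q = [Fe^2+(aq)] / [Tl^+(aq)]^2 = 0.0153, giving log Q = −1.814.
Applying E = E° − (RT ln10/nF)·log Q gives +0.104 − (0.0592/2)(−1.814) = +0.16 V.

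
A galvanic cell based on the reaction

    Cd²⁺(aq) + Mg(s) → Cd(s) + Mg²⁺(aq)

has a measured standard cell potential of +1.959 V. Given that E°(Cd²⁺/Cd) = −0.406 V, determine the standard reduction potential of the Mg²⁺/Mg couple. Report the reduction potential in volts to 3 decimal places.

In the reaction as written the Cd²⁺/Cd couple is reduced (cathode) and Mg²⁺/Mg is oxidized (anode), so E°cell = E°(Cd²⁺/Cd) − E°(Mg²⁺/Mg).
E°(Mg²⁺/Mg) = E°(cathode) − E°cell = −0.406 − (+1.959) = −2.365 V.

−2.365 V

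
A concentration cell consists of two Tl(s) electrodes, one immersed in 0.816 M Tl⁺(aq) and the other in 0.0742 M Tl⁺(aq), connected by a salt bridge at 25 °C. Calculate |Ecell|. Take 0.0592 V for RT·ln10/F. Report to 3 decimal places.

For a concentration cell E°cell = 0, since both electrodes use the same couple.
The compartment with the higher Tl⁺(aq) concentration (0.816 M) acts as the cathode; ions are reduced there and produced at the dilute (0.0742 M) anode.
With n = 1, Ecell = −(0.0592/1)·log([dilute]/[conc]) = −(0.0592/1)·log(0.0742/0.816) = +0.062 V.

0.062 V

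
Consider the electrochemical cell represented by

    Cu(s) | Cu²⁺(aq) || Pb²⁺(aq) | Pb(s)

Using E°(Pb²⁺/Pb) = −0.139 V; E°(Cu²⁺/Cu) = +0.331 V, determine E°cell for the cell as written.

−0.470 V

By convention the left-hand electrode in cell notation is the anode (oxidation) and the right-hand electrode is the cathode (reduction).
E°cell = E°(right) − E°(left) = −0.139 − (+0.331) = −0.470 V.
The negative sign shows that, as written, the cell would require an external voltage to drive the reaction.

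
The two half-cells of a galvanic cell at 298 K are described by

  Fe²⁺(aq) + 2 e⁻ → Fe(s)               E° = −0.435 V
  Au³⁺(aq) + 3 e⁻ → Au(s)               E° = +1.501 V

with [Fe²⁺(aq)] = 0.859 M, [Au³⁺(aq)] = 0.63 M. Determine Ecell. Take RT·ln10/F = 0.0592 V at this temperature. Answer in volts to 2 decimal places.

+1.93 V

Au³⁺/Au is reduced (cathode, E° = +1.501 V) and Fe²⁺/Fe is oxidized (anode).
E°cell = E°cat − E°an = +1.501 − (−0.435) = +1.936 V; n = 6.
For the overall reaction 2 Au³⁺(aq) + 3 Fe(s) → 2 Au(s) + 3 Fe²⁺(aq), Q = [Fe²⁺(aq)]^3 / [Au³⁺(aq)]^2 = 1.6, giving log Q = 0.203.
Applying E = E° − (RT ln10/nF)·log Q gives +1.936 − (0.0592/6)(0.203) = +1.93 V.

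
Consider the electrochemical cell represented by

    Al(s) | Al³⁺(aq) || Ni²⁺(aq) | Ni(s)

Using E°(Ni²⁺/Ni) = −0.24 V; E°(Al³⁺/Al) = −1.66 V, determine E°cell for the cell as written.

+1.42 V

By convention the left-hand electrode in cell notation is the anode (oxidation) and the right-hand electrode is the cathode (reduction).
E°cell = E°(right) − E°(left) = −0.24 − (−1.66) = +1.42 V.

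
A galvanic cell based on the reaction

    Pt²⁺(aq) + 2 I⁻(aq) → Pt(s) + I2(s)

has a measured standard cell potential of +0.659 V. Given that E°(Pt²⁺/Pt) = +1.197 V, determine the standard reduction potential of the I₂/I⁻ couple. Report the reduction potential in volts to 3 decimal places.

In the reaction as written the Pt²⁺/Pt couple is reduced (cathode) and I₂/I⁻ is oxidized (anode), so E°cell = E°(Pt²⁺/Pt) − E°(I₂/I⁻).
E°(I₂/I⁻) = E°(cathode) − E°cell = +1.197 − (+0.659) = +0.538 V.

+0.538 V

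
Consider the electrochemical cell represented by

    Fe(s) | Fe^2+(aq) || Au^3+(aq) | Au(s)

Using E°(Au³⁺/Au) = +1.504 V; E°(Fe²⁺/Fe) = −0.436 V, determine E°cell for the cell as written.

+1.940 V

By convention the left-hand electrode in cell notation is the anode (oxidation) and the right-hand electrode is the cathode (reduction).
E°cell = E°(right) − E°(left) = +1.504 − (−0.436) = +1.940 V.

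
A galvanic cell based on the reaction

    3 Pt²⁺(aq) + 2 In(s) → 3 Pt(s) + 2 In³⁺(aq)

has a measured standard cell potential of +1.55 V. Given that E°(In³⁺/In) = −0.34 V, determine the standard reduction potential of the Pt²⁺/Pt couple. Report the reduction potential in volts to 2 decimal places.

In the reaction as written the Pt²⁺/Pt couple is reduced (cathode) and In³⁺/In is oxidized (anode), so E°cell = E°(Pt²⁺/Pt) − E°(In³⁺/In).
E°(Pt²⁺/Pt) = E°cell + E°(anode) = +1.55 + (−0.34) = +1.21 V.

+1.21 V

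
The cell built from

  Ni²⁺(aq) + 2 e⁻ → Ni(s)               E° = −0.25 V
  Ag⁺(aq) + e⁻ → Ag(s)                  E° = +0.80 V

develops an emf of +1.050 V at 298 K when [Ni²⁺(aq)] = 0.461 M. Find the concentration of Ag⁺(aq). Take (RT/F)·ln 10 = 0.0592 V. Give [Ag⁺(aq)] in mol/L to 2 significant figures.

The Ag⁺/Ag couple has the larger reduction potential, so it is the cathode: E°cell = +0.80 − (−0.25) = +1.05 V and n = 2.
Since E = E° − (0.0592/n)·log Q, log Q = n(E° − E)/0.0592 = 0.000.
The balanced reaction is 2 Ag⁺(aq) + Ni(s) → 2 Ag(s) + Ni²⁺(aq), so Q = [Ni²⁺(aq)] / [Ag⁺(aq)]^2.
Isolating [Ag⁺(aq)] in Q = 10^{0.000} yields log [Ag⁺(aq)] = −0.168, i.e. 0.68 M.

0.68 M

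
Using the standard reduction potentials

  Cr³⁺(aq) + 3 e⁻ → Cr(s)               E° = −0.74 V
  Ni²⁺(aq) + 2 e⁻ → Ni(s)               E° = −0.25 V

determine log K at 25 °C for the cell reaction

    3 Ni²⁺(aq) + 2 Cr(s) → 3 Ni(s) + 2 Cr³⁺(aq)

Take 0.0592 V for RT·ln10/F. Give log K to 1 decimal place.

The Ni²⁺/Ni couple is reduced (cathode); E°cell = −0.25 − (−0.74) = +0.49 V with n = 6.
At equilibrium E = 0, so log K = nE°cell / 0.0592 = (6)(+0.49) / 0.0592 = 49.7.

log K = 49.7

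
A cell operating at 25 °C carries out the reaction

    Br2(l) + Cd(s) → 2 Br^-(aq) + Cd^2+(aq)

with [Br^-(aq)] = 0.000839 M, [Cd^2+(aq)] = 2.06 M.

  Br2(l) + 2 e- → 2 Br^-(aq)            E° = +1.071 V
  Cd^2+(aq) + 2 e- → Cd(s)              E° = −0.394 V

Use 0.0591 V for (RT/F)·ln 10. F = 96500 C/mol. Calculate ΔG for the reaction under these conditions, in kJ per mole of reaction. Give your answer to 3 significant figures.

−316 kJ/mol

With Br₂/Br⁻ reduced at the cathode, E°cell = +1.071 − (−0.394) = +1.465 V and n = 2.
The reaction quotient is [Br^-(aq)]^2·[Cd^2+(aq)] = 1.45×10^−6; by Nernst, E = +1.465 − (0.0591/2)(−5.839) = +1.6375 V.
ΔG = −nFE = −(2)(96500)(+1.6375) J/mol = −316 kJ/mol.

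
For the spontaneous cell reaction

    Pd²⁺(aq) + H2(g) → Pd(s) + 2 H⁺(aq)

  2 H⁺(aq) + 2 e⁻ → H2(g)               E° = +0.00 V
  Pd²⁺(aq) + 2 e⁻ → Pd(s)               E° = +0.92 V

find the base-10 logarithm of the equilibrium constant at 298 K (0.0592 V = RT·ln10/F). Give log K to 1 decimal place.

The Pd²⁺/Pd couple is reduced (cathode); E°cell = +0.92 − (+0.00) = +0.92 V with n = 2.
At equilibrium E = 0, so log K = nE°cell / 0.0592 = (2)(+0.92) / 0.0592 = 31.1.

log K = 31.1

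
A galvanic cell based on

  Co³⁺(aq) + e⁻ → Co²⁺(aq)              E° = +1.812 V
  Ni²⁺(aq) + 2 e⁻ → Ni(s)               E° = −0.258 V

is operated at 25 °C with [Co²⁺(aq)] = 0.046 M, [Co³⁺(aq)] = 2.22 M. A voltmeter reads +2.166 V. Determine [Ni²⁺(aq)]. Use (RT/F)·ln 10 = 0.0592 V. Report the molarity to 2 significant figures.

With Co³⁺/Co²⁺ at the cathode and Ni²⁺/Ni at the anode, E°cell = +1.812 − (−0.258) = +2.070 V (n = 2).
From the Nernst equation, log Q = n(E° − E)/0.0592 = 2·(+2.070 − (+2.166))/0.0592 = −3.243.
Balancing electrons gives 2 Co³⁺(aq) + Ni(s) → 2 Co²⁺(aq) + Ni²⁺(aq); thus Q = ([Co²⁺(aq)]^2·[Ni²⁺(aq)]) / [Co³⁺(aq)]^2.
Solving for the unknown gives log [Ni²⁺(aq)] = 0.124, so [Ni²⁺(aq)] ≈ 1.3 M.

1.3 M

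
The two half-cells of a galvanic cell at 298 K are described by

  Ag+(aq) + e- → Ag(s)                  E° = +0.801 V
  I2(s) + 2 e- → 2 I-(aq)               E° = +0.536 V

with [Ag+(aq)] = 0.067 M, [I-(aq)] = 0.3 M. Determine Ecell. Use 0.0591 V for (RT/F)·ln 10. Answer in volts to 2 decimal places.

+0.16 V

The Ag⁺/Ag couple has the more positive E°, so it is the cathode; I₂/I⁻ is the anode.
The standard potential is +0.801 − (+0.536) = +0.265 V and the balanced reaction transfers n = 2 electrons.
Balancing gives 2 Ag+(aq) + 2 I-(aq) → 2 Ag(s) + I2(s); hence Q = 1 / ([Ag+(aq)]^2·[I-(aq)]^2) = 2.48×10^3 (log Q = 3.394).
Applying E = E° − (RT ln10/nF)·log Q gives +0.265 − (0.0591/2)(3.394) = +0.16 V.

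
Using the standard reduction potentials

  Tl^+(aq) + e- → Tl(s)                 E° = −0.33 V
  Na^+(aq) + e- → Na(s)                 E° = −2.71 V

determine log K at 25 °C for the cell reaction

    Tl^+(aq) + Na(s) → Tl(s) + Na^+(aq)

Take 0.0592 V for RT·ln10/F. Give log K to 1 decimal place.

log K = 40.2

The Tl⁺/Tl couple is reduced (cathode); E°cell = −0.33 − (−2.71) = +2.38 V with n = 1.
At equilibrium E = 0, so log K = nE°cell / 0.0592 = (1)(+2.38) / 0.0592 = 40.2.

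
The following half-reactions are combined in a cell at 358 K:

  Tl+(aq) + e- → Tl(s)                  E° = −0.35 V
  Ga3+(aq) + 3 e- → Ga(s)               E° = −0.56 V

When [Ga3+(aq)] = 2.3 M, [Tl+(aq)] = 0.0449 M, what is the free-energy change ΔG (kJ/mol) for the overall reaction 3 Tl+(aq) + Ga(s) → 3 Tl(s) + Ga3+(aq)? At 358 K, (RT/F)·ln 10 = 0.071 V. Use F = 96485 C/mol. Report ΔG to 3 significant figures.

−30.6 kJ/mol

The standard cell potential is −0.35 − (−0.56) = +0.21 V, with n = 3 electrons in the balanced equation.
Here Q = [Ga3+(aq)] / [Tl+(aq)]^3 = 2.54×10^4 (log Q = 4.405), giving E = +0.21 − (0.071/3)·(4.405) = +0.1057 V.
ΔG = −nFE = −(3)(96485)(+0.1057) J/mol = −30.6 kJ/mol.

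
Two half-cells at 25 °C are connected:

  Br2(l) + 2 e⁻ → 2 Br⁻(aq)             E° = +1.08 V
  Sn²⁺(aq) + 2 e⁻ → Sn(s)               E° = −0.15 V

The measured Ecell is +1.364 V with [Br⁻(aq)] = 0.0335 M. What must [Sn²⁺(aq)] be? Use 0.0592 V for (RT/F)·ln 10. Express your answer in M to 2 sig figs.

With Br₂/Br⁻ at the cathode and Sn²⁺/Sn at the anode, E°cell = +1.08 − (−0.15) = +1.23 V (n = 2).
From the Nernst equation, log Q = n(E° − E)/0.0592 = 2·(+1.23 − (+1.364))/0.0592 = −4.527.
The balanced reaction is Br2(l) + Sn(s) → 2 Br⁻(aq) + Sn²⁺(aq), so Q = [Br⁻(aq)]^2·[Sn²⁺(aq)].
Solving for the unknown gives log [Sn²⁺(aq)] = −1.577, so [Sn²⁺(aq)] ≈ 0.026 M.

0.026 M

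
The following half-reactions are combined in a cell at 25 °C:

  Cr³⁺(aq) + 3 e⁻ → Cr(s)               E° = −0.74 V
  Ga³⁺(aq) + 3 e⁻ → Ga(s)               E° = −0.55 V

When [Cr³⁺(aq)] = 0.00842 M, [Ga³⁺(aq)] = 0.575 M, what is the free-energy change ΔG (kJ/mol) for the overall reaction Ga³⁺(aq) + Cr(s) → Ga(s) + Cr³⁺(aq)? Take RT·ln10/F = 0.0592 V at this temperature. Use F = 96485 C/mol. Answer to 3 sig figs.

−65.5 kJ/mol

E°cell = −0.55 − (−0.74) = +0.19 V; the balanced reaction transfers n = 3 electrons.
Q = [Cr³⁺(aq)] / [Ga³⁺(aq)] = 0.0146, so log Q = −1.834 and E = +0.19 − (0.0592/3)(−1.834) = +0.2262 V.
Finally ΔG = −nFE = −(3)(96485 C/mol)(+0.2262 V) = −65.5 kJ/mol.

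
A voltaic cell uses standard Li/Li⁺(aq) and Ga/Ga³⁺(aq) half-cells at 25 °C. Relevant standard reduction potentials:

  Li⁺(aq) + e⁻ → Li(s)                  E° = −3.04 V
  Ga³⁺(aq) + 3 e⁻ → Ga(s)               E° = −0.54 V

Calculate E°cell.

+2.50 V

The Ga³⁺/Ga couple has the higher E°, so Ga ion is reduced (cathode) and Li is oxidized (anode).
E°cell = E°(cathode) − E°(anode) = −0.54 − (−3.04) = +2.50 V.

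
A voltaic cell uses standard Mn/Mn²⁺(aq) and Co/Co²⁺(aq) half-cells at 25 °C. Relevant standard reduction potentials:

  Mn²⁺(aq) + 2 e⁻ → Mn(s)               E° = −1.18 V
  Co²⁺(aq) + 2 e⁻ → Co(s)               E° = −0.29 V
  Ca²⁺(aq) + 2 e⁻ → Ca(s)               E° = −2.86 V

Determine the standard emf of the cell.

Of the two couples in this cell, the one with the more positive reduction potential is reduced at the cathode: here that is Co²⁺/Co (−0.29 V); Mn²⁺/Mn (−1.18 V) is the anode.
E°cell = E°(cathode) − E°(anode) = −0.29 − (−1.18) = +0.89 V.

+0.89 V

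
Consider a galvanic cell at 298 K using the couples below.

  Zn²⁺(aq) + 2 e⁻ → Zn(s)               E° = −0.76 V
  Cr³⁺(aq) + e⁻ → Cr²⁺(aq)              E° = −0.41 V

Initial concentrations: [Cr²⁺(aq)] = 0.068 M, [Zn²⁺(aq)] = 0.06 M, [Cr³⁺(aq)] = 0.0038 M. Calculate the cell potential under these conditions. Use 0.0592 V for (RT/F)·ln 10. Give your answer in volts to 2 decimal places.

+0.31 V

The Cr³⁺/Cr²⁺ couple has the more positive E°, so it is the cathode; Zn²⁺/Zn is the anode.
The standard potential is −0.41 − (−0.76) = +0.35 V and the balanced reaction transfers n = 2 electrons.
Balancing gives 2 Cr³⁺(aq) + Zn(s) → 2 Cr²⁺(aq) + Zn²⁺(aq); hence Q = ([Cr²⁺(aq)]^2·[Zn²⁺(aq)]) / [Cr³⁺(aq)]^2 = 19.2 (log Q = 1.284).
E = E° − (0.0592/n)·log Q = +0.35 − (0.0592/2)(1.284) = +0.31 V.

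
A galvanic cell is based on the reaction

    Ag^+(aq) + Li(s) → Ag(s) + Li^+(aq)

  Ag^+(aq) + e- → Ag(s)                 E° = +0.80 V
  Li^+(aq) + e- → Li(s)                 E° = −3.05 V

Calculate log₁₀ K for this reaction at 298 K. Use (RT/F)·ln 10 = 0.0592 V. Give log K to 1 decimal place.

The Ag⁺/Ag couple is reduced (cathode); E°cell = +0.80 − (−3.05) = +3.85 V with n = 1.
At equilibrium E = 0, so log K = nE°cell / 0.0592 = (1)(+3.85) / 0.0592 = 65.0.

log K = 65.0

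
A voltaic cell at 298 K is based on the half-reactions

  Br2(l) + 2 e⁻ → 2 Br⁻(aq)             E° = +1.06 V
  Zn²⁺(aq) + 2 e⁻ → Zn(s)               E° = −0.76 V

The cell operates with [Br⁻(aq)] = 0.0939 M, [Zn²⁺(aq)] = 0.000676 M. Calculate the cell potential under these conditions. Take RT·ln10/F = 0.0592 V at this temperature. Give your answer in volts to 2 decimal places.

+1.97 V

Br₂/Br⁻ is reduced (cathode, E° = +1.06 V) and Zn²⁺/Zn is oxidized (anode).
The standard potential is +1.06 − (−0.76) = +1.82 V and the balanced reaction transfers n = 2 electrons.
The balanced reaction is Br2(l) + Zn(s) → 2 Br⁻(aq) + Zn²⁺(aq), so Q = [Br⁻(aq)]^2·[Zn²⁺(aq)] = 5.96×10^−6 and log Q = −5.225.
By the Nernst equation, E = +1.82 − (0.0592/2)·(−5.225) = +1.97 V.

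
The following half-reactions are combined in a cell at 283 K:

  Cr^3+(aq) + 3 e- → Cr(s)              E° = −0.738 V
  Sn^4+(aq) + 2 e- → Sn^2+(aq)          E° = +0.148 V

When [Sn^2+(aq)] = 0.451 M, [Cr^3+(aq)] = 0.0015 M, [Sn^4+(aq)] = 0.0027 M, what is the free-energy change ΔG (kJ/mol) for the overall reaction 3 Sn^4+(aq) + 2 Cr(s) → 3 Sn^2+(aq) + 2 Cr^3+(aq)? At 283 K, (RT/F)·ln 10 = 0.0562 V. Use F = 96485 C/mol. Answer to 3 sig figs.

−507 kJ/mol

With Sn⁴⁺/Sn²⁺ reduced at the cathode, E°cell = +0.148 − (−0.738) = +0.886 V and n = 6.
Here Q = ([Sn^2+(aq)]^3·[Cr^3+(aq)]^2) / [Sn^4+(aq)]^3 = 10.5 (log Q = 1.021), giving E = +0.886 − (0.0562/6)·(1.021) = +0.8764 V.
Finally ΔG = −nFE = −(6)(96485 C/mol)(+0.8764 V) = −507 kJ/mol.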